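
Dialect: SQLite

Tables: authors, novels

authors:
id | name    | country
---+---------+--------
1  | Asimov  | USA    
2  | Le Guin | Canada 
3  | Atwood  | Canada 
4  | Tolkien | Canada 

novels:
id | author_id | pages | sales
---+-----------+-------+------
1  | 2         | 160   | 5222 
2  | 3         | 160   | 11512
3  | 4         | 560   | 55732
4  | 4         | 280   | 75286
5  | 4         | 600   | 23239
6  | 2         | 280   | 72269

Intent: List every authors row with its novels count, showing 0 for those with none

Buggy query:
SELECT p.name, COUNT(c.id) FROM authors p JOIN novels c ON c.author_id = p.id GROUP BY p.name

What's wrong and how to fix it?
Bug: INNER JOIN drops authors rows that have no matching novels rows

Fix: Use LEFT JOIN so parents without children still appear (COUNT(c.id) gives 0)

Corrected query:
SELECT p.name, COUNT(c.id) FROM authors p LEFT JOIN novels c ON c.author_id = p.id GROUP BY p.name

Result:
name    | COUNT(c.id)
--------+------------
Asimov  | 0          
Atwood  | 1          
Le Guin | 2          
Tolkien | 3          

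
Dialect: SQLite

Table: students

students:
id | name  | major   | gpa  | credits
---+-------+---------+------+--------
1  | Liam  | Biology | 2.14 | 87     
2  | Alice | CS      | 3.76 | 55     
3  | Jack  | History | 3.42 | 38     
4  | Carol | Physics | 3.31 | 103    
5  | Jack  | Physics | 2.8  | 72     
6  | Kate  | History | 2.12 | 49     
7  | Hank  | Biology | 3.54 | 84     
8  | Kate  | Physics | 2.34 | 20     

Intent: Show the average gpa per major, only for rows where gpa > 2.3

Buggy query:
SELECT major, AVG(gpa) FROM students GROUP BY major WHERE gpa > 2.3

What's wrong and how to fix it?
Bug: WHERE cannot follow GROUP BY

Fix: Place WHERE between FROM and GROUP BY

Corrected query:
SELECT major, AVG(gpa) FROM students WHERE gpa > 2.3 GROUP BY major

Result:
major   | AVG(gpa)
--------+---------
Biology | 3.54    
CS      | 3.76    
History | 3.42    
Physics | 2.816667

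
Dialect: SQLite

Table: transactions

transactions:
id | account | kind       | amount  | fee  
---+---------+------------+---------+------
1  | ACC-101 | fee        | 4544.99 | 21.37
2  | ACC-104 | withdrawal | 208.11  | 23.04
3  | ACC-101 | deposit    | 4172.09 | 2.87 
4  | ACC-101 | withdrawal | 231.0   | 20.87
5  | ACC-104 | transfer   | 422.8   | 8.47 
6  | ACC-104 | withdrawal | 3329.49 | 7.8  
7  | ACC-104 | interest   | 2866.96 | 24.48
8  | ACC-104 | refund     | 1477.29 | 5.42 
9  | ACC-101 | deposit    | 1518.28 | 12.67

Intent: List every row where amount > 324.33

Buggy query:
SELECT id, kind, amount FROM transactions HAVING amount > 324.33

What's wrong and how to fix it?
Bug: This is a non-aggregate query (no GROUP BY, no aggregates), so in SQLite the HAVING clause is invalid here; a row-level condition belongs in WHERE

Fix: Replace HAVING with WHERE since the condition applies to individual rows

Corrected query:
SELECT id, kind, amount FROM transactions WHERE amount > 324.33

Result:
id | kind       | amount 
---+------------+--------
1  | fee        | 4544.99
3  | deposit    | 4172.09
5  | transfer   | 422.8  
6  | withdrawal | 3329.49
7  | interest   | 2866.96
8  | refund     | 1477.29
9  | deposit    | 1518.28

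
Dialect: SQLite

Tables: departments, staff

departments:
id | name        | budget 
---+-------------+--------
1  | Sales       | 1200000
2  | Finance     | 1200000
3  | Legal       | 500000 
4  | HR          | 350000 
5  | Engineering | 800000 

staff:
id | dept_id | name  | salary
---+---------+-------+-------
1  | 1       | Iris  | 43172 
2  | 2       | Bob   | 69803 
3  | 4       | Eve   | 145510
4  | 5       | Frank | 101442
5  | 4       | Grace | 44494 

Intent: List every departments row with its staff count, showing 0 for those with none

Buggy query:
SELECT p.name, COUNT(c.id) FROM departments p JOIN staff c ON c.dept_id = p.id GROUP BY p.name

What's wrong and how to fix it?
Bug: An inner join excludes parents with zero children

Fix: Switch to LEFT JOIN to retain unmatched parent rows

Corrected query:
SELECT p.name, COUNT(c.id) FROM departments p LEFT JOIN staff c ON c.dept_id = p.id GROUP BY p.name

Result:
name        | COUNT(c.id)
------------+------------
Engineering | 1          
Finance     | 1          
HR          | 2          
Legal       | 0          
Sales       | 1          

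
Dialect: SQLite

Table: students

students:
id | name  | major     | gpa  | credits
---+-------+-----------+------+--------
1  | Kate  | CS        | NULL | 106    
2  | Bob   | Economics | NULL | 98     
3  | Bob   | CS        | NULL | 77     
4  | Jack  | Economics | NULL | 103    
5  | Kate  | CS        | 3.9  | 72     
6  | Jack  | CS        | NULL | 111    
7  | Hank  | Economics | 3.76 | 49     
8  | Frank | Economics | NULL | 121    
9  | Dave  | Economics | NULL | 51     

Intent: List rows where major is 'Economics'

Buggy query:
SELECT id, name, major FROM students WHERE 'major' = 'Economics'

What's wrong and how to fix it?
Bug: 'major' in single quotes is a string literal, not the column; the comparison is literal-vs-literal and never true

Fix: Reference the column as major without single quotes

Corrected query:
SELECT id, name, major FROM students WHERE major = 'Economics'

Result:
id | name  | major    
---+-------+----------
2  | Bob   | Economics
4  | Jack  | Economics
7  | Hank  | Economics
8  | Frank | Economics
9  | Dave  | Economics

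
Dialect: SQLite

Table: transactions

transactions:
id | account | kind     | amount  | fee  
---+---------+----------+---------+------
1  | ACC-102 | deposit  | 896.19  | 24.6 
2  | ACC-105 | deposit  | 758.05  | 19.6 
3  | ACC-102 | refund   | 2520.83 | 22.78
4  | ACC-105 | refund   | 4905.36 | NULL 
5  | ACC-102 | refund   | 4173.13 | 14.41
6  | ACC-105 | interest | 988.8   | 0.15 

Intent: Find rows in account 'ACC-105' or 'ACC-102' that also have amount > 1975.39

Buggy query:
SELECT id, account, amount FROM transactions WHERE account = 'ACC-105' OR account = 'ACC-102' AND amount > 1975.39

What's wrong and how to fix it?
Bug: AND binds tighter than OR, so this parses as account = 'ACC-105' OR (account = 'ACC-102' AND amount > 1975.39)

Fix: Add parentheses around the OR so the AND applies to both alternatives

Corrected query:
SELECT id, account, amount FROM transactions WHERE (account = 'ACC-105' OR account = 'ACC-102') AND amount > 1975.39

Result:
id | account | amount 
---+---------+--------
3  | ACC-102 | 2520.83
4  | ACC-105 | 4905.36
5  | ACC-102 | 4173.13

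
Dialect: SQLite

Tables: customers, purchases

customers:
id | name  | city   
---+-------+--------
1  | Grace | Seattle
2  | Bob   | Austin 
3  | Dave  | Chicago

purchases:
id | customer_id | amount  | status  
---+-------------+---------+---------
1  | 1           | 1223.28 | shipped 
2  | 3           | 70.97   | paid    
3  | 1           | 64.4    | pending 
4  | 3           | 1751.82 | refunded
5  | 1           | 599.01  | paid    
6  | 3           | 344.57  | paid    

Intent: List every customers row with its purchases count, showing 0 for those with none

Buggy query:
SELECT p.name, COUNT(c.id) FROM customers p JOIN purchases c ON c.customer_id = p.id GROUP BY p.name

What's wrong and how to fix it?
Bug: INNER JOIN drops customers rows that have no matching purchases rows

Fix: Switch to LEFT JOIN to retain unmatched parent rows

Corrected query:
SELECT p.name, COUNT(c.id) FROM customers p LEFT JOIN purchases c ON c.customer_id = p.id GROUP BY p.name

Result:
name  | COUNT(c.id)
------+------------
Bob   | 0          
Dave  | 3          
Grace | 3          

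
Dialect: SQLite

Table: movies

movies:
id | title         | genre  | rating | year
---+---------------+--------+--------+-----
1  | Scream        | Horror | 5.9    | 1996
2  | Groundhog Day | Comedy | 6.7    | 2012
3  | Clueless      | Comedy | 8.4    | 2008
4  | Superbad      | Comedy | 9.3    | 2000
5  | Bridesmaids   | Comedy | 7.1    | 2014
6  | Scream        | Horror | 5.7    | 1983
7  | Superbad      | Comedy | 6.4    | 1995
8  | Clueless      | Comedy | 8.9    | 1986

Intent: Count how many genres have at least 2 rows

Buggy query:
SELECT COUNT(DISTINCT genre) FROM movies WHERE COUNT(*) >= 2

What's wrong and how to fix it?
Bug: WHERE filters individual rows, not groups, so a group-level COUNT is invalid there

Fix: Use a subquery that GROUPs and filters with HAVING, then count its rows

Corrected query:
SELECT COUNT(*) FROM (SELECT genre FROM movies GROUP BY genre HAVING COUNT(*) >= 2)

Result:
COUNT(*)
--------
2       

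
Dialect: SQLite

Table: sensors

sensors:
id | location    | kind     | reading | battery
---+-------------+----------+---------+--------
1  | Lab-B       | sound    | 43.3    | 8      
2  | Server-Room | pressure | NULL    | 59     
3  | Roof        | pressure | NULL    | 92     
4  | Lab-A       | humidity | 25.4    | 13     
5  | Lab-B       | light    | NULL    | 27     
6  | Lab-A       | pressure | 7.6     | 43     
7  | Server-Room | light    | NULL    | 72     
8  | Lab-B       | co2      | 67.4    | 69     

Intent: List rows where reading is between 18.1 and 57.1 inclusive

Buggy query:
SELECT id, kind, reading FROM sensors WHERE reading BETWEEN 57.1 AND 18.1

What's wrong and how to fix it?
Bug: BETWEEN expects the lower bound first; with 57.1 AND 18.1 the range is empty

Fix: Write BETWEEN 18.1 AND 57.1

Corrected query:
SELECT id, kind, reading FROM sensors WHERE reading BETWEEN 18.1 AND 57.1

Result:
id | kind     | reading
---+----------+--------
1  | sound    | 43.3   
4  | humidity | 25.4   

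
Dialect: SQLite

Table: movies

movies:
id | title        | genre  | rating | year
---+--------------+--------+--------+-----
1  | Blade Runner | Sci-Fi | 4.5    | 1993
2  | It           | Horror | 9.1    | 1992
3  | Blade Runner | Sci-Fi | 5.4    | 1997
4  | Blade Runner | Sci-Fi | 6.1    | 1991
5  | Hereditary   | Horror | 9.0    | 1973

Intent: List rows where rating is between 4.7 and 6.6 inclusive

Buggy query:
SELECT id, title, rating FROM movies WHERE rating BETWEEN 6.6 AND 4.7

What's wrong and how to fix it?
Bug: BETWEEN expects the lower bound first; with 6.6 AND 4.7 the range is empty

Fix: Swap the bounds so the smaller value comes first

Corrected query:
SELECT id, title, rating FROM movies WHERE rating BETWEEN 4.7 AND 6.6

Result:
id | title        | rating
---+--------------+-------
3  | Blade Runner | 5.4   
4  | Blade Runner | 6.1   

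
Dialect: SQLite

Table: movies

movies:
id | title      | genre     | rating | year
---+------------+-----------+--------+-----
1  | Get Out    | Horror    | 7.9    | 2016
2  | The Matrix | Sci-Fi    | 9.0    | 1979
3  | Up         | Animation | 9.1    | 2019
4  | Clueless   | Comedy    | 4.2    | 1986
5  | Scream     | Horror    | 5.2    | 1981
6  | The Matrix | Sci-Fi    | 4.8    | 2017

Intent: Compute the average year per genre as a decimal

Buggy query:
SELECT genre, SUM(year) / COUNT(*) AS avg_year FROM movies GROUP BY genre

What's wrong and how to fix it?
Bug: SUM(year) and COUNT(*) are both integers; the division truncates the fractional part

Fix: Multiply by 1.0 (or CAST to REAL) to force floating-point division

Corrected query:
SELECT genre, SUM(year) * 1.0 / COUNT(*) AS avg_year FROM movies GROUP BY genre

Result:
genre     | avg_year
----------+---------
Animation | 2019    
Comedy    | 1986    
Horror    | 1998.5  
Sci-Fi    | 1998    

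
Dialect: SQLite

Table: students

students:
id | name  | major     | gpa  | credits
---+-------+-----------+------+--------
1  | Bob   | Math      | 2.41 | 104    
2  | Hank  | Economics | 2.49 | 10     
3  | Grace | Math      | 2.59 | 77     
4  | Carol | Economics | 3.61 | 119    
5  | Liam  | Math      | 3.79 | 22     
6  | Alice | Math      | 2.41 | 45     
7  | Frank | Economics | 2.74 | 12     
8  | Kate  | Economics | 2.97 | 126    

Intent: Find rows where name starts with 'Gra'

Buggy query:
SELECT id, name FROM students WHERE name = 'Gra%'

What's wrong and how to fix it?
Bug: Wildcards only work with LIKE; '=' treats '%' as a literal character

Fix: Replace '=' with LIKE so 'Gra%' is treated as a pattern

Corrected query:
SELECT id, name FROM students WHERE name LIKE 'Gra%'

Result:
id | name 
---+------
3  | Grace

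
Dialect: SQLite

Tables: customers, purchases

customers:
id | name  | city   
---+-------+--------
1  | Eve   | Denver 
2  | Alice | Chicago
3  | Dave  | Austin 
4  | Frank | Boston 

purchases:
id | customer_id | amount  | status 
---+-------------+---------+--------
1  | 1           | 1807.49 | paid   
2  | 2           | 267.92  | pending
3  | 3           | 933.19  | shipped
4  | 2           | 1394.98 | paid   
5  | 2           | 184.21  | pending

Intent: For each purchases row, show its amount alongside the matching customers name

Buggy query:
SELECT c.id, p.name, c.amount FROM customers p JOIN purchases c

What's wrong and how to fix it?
Bug: Missing join condition: each purchases row is matched to all customers rows instead of just its own

Fix: Specify the join condition linking the foreign key to the parent id

Corrected query:
SELECT c.id, p.name, c.amount FROM customers p JOIN purchases c ON c.customer_id = p.id

Result:
id | name  | amount 
---+-------+--------
1  | Eve   | 1807.49
2  | Alice | 267.92 
3  | Dave  | 933.19 
4  | Alice | 1394.98
5  | Alice | 184.21 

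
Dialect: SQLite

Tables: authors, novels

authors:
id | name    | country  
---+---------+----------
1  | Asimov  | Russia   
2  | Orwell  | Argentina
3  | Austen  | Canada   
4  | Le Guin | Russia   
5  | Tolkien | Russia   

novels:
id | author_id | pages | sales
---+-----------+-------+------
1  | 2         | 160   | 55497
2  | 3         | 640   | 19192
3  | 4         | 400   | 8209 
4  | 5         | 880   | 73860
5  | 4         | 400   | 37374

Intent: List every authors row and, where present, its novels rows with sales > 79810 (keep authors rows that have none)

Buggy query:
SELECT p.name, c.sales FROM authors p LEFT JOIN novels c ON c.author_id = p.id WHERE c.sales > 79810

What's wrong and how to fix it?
Bug: Filtering c.sales in WHERE discards the NULL rows produced by LEFT JOIN, turning it into an inner join

Fix: Move the right-table condition into the ON clause so unmatched parents are kept

Corrected query:
SELECT p.name, c.sales FROM authors p LEFT JOIN novels c ON c.author_id = p.id AND c.sales > 79810

Result:
name    | sales
--------+------
Asimov  | NULL 
Orwell  | NULL 
Austen  | NULL 
Le Guin | NULL 
Tolkien | NULL 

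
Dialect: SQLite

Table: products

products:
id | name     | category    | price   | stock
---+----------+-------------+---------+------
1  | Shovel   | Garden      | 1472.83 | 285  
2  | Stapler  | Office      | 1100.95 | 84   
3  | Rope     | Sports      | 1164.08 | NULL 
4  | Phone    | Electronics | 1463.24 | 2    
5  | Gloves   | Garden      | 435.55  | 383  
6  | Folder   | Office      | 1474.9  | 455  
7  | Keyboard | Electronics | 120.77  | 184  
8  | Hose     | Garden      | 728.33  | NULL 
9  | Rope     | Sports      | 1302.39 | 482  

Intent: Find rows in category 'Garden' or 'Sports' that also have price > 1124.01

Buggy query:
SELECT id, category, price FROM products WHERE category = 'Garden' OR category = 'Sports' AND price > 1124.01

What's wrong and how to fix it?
Bug: AND binds tighter than OR, so this parses as category = 'Garden' OR (category = 'Sports' AND price > 1124.01)

Fix: Group the OR with parentheses (or use IN), then AND the threshold

Corrected query:
SELECT id, category, price FROM products WHERE (category = 'Garden' OR category = 'Sports') AND price > 1124.01

Result:
id | category | price  
---+----------+--------
1  | Garden   | 1472.83
3  | Sports   | 1164.08
9  | Sports   | 1302.39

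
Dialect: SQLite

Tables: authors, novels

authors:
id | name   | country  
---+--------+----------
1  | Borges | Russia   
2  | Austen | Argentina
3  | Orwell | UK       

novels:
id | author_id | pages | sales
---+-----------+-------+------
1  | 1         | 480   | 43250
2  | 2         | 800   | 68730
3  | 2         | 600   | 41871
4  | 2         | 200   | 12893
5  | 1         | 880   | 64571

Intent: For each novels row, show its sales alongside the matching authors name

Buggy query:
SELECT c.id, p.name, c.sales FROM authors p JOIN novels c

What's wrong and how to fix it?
Bug: JOIN with no ON clause produces a cartesian product; every novels row pairs with every authors row

Fix: Specify the join condition linking the foreign key to the parent id

Corrected query:
SELECT c.id, p.name, c.sales FROM authors p JOIN novels c ON c.author_id = p.id

Result:
id | name   | sales
---+--------+------
1  | Borges | 43250
2  | Austen | 68730
3  | Austen | 41871
4  | Austen | 12893
5  | Borges | 64571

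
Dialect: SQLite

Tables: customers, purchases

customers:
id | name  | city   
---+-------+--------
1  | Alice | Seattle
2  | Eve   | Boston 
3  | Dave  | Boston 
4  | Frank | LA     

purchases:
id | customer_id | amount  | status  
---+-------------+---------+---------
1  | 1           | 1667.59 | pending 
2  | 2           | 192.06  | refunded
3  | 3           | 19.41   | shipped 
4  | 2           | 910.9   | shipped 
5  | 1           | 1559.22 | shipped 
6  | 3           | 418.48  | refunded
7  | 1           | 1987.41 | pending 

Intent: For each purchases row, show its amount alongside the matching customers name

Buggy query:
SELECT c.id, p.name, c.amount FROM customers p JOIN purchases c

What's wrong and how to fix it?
Bug: Missing join condition: each purchases row is matched to all customers rows instead of just its own

Fix: Specify the join condition linking the foreign key to the parent id

Corrected query:
SELECT c.id, p.name, c.amount FROM customers p JOIN purchases c ON c.customer_id = p.id

Result:
id | name  | amount 
---+-------+--------
1  | Alice | 1667.59
2  | Eve   | 192.06 
3  | Dave  | 19.41  
4  | Eve   | 910.9  
5  | Alice | 1559.22
6  | Dave  | 418.48 
7  | Alice | 1987.41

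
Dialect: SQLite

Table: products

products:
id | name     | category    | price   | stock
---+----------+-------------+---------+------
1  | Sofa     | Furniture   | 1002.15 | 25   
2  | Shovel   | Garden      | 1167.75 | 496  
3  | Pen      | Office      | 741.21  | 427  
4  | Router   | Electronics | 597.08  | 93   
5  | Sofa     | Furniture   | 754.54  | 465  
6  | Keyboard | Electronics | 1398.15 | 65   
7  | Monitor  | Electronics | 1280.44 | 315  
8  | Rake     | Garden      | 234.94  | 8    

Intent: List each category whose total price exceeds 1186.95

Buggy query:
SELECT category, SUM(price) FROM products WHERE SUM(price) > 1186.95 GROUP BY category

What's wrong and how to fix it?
Bug: Aggregate functions cannot appear in a WHERE clause

Fix: Move the aggregate condition to a HAVING clause

Corrected query:
SELECT category, SUM(price) FROM products GROUP BY category HAVING SUM(price) > 1186.95

Result:
category    | SUM(price)
------------+-----------
Electronics | 3275.67   
Furniture   | 1756.69   
Garden      | 1402.69   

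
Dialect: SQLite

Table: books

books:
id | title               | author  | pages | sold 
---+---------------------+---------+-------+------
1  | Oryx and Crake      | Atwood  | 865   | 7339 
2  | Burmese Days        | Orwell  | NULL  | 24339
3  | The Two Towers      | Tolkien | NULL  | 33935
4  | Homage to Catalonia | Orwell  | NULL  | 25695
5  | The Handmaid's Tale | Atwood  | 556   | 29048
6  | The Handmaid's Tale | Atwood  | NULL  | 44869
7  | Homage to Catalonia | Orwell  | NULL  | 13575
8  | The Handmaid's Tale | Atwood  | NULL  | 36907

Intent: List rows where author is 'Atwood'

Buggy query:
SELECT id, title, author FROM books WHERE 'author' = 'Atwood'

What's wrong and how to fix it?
Bug: 'author' in single quotes is a string literal, not the column; the comparison is literal-vs-literal and never true

Fix: Remove the quotes around the column name (or use double quotes for an identifier)

Corrected query:
SELECT id, title, author FROM books WHERE author = 'Atwood'

Result:
id | title               | author
---+---------------------+-------
1  | Oryx and Crake      | Atwood
5  | The Handmaid's Tale | Atwood
6  | The Handmaid's Tale | Atwood
8  | The Handmaid's Tale | Atwood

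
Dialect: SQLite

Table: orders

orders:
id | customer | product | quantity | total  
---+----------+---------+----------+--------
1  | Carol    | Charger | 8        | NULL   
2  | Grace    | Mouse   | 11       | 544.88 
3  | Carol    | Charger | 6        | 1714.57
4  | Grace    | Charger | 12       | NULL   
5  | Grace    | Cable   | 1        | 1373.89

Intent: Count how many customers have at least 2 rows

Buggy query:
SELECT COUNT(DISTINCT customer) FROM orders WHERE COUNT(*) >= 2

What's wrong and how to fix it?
Bug: COUNT(*) cannot appear in WHERE; the per-group count doesn't exist yet

Fix: Group first with HAVING COUNT(*) >= 2, then COUNT the resulting groups

Corrected query:
SELECT COUNT(*) FROM (SELECT customer FROM orders GROUP BY customer HAVING COUNT(*) >= 2)

Result:
COUNT(*)
--------
2       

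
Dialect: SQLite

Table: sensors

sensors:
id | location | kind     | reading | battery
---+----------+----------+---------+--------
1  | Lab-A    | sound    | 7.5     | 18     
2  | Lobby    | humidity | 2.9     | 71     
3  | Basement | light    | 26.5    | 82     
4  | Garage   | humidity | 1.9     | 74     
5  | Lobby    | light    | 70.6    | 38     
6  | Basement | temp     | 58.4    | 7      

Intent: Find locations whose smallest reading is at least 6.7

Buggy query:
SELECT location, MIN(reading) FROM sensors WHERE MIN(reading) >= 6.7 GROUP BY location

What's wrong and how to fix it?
Bug: Aggregates like MIN are computed per group after WHERE runs

Fix: Replace WHERE with HAVING after the GROUP BY

Corrected query:
SELECT location, MIN(reading) FROM sensors GROUP BY location HAVING MIN(reading) >= 6.7

Result:
location | MIN(reading)
---------+-------------
Basement | 26.5        
Lab-A    | 7.5         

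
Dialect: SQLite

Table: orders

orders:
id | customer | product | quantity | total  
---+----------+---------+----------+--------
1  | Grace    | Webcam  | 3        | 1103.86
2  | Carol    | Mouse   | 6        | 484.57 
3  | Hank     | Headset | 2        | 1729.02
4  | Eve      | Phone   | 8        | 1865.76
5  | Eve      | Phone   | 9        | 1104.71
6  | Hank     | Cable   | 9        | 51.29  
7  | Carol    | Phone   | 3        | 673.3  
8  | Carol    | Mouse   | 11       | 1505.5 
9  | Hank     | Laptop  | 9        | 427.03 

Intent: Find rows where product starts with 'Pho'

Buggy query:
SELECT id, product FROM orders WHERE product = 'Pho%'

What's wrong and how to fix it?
Bug: '=' compares the literal string including the % character; pattern matching needs LIKE

Fix: Replace '=' with LIKE so 'Pho%' is treated as a pattern

Corrected query:
SELECT id, product FROM orders WHERE product LIKE 'Pho%'

Result:
id | product
---+--------
4  | Phone  
5  | Phone  
7  | Phone  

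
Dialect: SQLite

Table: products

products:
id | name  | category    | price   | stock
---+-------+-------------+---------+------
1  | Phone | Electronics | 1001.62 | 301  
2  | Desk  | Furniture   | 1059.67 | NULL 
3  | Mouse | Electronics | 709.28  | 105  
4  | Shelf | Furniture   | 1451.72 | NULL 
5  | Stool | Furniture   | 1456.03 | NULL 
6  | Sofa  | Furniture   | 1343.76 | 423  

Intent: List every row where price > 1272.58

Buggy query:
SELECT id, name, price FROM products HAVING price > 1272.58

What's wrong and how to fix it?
Bug: This is a non-aggregate query (no GROUP BY, no aggregates), so in SQLite the HAVING clause is invalid here; a row-level condition belongs in WHERE

Fix: Replace HAVING with WHERE since the condition applies to individual rows

Corrected query:
SELECT id, name, price FROM products WHERE price > 1272.58

Result:
id | name  | price  
---+-------+--------
4  | Shelf | 1451.72
5  | Stool | 1456.03
6  | Sofa  | 1343.76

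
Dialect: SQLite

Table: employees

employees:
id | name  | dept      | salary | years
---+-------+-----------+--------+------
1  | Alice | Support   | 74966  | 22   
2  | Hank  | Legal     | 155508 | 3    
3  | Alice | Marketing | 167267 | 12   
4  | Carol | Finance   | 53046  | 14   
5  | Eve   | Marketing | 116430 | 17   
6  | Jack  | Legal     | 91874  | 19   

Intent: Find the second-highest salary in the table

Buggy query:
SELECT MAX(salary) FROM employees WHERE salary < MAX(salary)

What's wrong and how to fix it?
Bug: The inner MAX is an aggregate inside WHERE, which is not allowed

Fix: Compute the overall MAX in a subquery, then take MAX of rows below it

Corrected query:
SELECT MAX(salary) FROM employees WHERE salary < (SELECT MAX(salary) FROM employees)

Result:
MAX(salary)
-----------
155508     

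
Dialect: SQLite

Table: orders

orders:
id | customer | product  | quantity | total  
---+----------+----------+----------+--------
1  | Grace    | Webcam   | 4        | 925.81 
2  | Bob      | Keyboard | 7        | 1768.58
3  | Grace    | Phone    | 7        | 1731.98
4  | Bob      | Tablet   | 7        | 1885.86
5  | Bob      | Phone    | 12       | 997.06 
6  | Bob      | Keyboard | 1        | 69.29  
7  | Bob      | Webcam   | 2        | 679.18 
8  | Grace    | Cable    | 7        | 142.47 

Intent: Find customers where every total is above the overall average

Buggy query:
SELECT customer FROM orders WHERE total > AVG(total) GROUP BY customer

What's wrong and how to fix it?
Bug: AVG() is an aggregate; it can't sit directly in WHERE

Fix: Compute the overall average in a scalar subquery and compare each group's MIN against it in HAVING

Corrected query:
SELECT customer FROM orders GROUP BY customer HAVING MIN(total) > (SELECT AVG(total) FROM orders)

Result:
(no rows)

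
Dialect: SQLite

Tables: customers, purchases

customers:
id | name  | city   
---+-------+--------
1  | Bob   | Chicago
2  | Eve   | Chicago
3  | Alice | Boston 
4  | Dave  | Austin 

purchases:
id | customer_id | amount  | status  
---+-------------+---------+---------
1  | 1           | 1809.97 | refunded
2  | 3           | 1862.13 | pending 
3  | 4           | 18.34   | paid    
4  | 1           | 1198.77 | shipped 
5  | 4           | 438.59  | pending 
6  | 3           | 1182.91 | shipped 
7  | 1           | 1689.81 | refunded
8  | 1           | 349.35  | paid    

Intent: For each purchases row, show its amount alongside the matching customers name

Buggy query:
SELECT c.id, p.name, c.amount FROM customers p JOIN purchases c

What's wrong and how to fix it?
Bug: JOIN with no ON clause produces a cartesian product; every purchases row pairs with every customers row

Fix: Specify the join condition linking the foreign key to the parent id

Corrected query:
SELECT c.id, p.name, c.amount FROM customers p JOIN purchases c ON c.customer_id = p.id

Result:
id | name  | amount 
---+-------+--------
1  | Bob   | 1809.97
2  | Alice | 1862.13
3  | Dave  | 18.34  
4  | Bob   | 1198.77
5  | Dave  | 438.59 
6  | Alice | 1182.91
7  | Bob   | 1689.81
8  | Bob   | 349.35 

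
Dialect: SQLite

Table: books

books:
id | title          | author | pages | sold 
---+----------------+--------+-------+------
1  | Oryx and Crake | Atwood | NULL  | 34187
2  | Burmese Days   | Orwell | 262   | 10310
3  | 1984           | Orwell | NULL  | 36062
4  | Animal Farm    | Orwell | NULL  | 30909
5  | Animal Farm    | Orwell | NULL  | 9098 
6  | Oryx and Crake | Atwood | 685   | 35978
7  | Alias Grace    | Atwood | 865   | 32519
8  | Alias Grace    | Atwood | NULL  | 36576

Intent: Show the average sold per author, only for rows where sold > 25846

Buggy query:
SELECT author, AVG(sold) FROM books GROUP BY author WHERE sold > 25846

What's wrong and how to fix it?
Bug: WHERE cannot follow GROUP BY

Fix: Place WHERE between FROM and GROUP BY

Corrected query:
SELECT author, AVG(sold) FROM books WHERE sold > 25846 GROUP BY author

Result:
author | AVG(sold)
-------+----------
Atwood | 34815    
Orwell | 33485.5  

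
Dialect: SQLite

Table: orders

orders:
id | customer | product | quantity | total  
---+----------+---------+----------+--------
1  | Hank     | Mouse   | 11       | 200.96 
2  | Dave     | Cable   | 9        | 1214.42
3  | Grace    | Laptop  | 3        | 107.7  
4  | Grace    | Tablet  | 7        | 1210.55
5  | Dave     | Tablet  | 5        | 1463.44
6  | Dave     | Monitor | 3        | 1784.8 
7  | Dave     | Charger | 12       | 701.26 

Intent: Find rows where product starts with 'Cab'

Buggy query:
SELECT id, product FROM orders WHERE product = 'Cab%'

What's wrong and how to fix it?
Bug: '=' compares the literal string including the % character; pattern matching needs LIKE

Fix: Replace '=' with LIKE so 'Cab%' is treated as a pattern

Corrected query:
SELECT id, product FROM orders WHERE product LIKE 'Cab%'

Result:
id | product
---+--------
2  | Cable  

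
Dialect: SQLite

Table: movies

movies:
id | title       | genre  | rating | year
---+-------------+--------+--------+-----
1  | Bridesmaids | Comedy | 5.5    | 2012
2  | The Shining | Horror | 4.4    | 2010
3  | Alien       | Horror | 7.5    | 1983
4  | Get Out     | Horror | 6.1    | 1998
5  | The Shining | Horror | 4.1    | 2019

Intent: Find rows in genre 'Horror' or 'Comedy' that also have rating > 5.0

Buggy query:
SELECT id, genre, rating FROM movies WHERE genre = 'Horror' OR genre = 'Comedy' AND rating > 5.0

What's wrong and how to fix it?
Bug: Without parentheses, AND is evaluated before OR, so the rating filter only applies to the 'Comedy' branch

Fix: Group the OR with parentheses (or use IN), then AND the threshold

Corrected query:
SELECT id, genre, rating FROM movies WHERE (genre = 'Horror' OR genre = 'Comedy') AND rating > 5.0

Result:
id | genre  | rating
---+--------+-------
1  | Comedy | 5.5   
3  | Horror | 7.5   
4  | Horror | 6.1   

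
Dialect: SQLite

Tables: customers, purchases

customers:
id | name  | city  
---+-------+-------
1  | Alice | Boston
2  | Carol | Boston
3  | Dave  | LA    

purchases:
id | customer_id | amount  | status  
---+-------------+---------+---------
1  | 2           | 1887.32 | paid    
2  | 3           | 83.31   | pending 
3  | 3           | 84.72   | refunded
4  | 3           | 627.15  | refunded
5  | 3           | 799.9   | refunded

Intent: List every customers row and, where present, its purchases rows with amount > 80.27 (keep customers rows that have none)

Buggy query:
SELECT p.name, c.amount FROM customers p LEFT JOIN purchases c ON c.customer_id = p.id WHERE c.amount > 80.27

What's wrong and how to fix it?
Bug: A WHERE condition on the right-hand table after LEFT JOIN drops unmatched parents

Fix: Put 'c.amount > 80.27' in the JOIN's ON clause instead of WHERE

Corrected query:
SELECT p.name, c.amount FROM customers p LEFT JOIN purchases c ON c.customer_id = p.id AND c.amount > 80.27

Result:
name  | amount 
------+--------
Alice | NULL   
Carol | 1887.32
Dave  | 83.31  
Dave  | 84.72  
Dave  | 627.15 
Dave  | 799.9  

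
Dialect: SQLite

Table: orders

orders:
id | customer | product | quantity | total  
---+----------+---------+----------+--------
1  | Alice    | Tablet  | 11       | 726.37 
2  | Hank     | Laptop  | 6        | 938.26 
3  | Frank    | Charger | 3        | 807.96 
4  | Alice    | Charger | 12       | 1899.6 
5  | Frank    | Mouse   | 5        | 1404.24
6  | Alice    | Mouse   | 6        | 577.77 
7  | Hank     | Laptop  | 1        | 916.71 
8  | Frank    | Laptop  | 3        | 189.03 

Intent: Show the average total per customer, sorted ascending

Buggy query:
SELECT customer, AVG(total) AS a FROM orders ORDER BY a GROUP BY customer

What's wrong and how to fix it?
Bug: GROUP BY must precede ORDER BY

Fix: Reorder: SELECT … FROM … GROUP BY … ORDER BY …

Corrected query:
SELECT customer, AVG(total) AS a FROM orders GROUP BY customer ORDER BY a

Result:
customer | a          
---------+------------
Frank    | 800.41     
Hank     | 927.485    
Alice    | 1067.913333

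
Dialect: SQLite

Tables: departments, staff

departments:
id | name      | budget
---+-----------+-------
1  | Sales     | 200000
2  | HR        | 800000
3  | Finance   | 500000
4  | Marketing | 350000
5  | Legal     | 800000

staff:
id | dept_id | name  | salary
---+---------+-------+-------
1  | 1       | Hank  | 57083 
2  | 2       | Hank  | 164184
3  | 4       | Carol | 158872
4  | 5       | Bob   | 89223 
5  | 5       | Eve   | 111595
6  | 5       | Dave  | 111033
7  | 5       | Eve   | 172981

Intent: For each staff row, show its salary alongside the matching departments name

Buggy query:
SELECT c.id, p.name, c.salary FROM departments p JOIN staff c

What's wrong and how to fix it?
Bug: Missing join condition: each staff row is matched to all departments rows instead of just its own

Fix: Specify the join condition linking the foreign key to the parent id

Corrected query:
SELECT c.id, p.name, c.salary FROM departments p JOIN staff c ON c.dept_id = p.id

Result:
id | name      | salary
---+-----------+-------
1  | Sales     | 57083 
2  | HR        | 164184
3  | Marketing | 158872
4  | Legal     | 89223 
5  | Legal     | 111595
6  | Legal     | 111033
7  | Legal     | 172981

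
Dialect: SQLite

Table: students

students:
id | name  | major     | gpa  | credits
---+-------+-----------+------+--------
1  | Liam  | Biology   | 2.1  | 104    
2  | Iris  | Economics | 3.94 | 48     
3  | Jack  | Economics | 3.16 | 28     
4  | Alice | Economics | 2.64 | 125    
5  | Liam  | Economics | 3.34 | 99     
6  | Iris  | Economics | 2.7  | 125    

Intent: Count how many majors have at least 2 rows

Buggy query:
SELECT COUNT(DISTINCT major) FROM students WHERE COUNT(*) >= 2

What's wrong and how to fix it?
Bug: WHERE filters individual rows, not groups, so a group-level COUNT is invalid there

Fix: Use a subquery that GROUPs and filters with HAVING, then count its rows

Corrected query:
SELECT COUNT(*) FROM (SELECT major FROM students GROUP BY major HAVING COUNT(*) >= 2)

Result:
COUNT(*)
--------
1       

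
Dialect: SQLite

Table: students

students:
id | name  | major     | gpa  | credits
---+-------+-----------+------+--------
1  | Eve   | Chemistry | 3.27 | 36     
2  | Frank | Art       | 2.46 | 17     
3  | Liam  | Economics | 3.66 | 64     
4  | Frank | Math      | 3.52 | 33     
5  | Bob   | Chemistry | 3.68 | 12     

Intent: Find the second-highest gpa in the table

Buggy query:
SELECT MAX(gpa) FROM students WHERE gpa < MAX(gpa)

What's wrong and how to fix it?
Bug: MAX(gpa) on the right of the comparison is an aggregate-in-WHERE error

Fix: Put the inner MAX in a scalar subquery

Corrected query:
SELECT MAX(gpa) FROM students WHERE gpa < (SELECT MAX(gpa) FROM students)

Result:
MAX(gpa)
--------
3.66    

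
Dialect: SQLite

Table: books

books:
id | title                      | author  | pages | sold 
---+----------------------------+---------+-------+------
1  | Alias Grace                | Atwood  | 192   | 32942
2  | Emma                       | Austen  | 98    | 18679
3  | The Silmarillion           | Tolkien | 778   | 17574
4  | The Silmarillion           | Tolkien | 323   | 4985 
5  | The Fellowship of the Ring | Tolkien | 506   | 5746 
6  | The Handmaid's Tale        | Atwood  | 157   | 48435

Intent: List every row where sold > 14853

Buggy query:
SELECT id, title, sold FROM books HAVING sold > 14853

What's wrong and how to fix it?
Bug: HAVING filters the output of aggregation, but this query has no GROUP BY and no aggregate functions, so SQLite rejects it (HAVING clause on a non-aggregate query); the condition here is per row

Fix: Use WHERE for row-level filtering

Corrected query:
SELECT id, title, sold FROM books WHERE sold > 14853

Result:
id | title               | sold 
---+---------------------+------
1  | Alias Grace         | 32942
2  | Emma                | 18679
3  | The Silmarillion    | 17574
6  | The Handmaid's Tale | 48435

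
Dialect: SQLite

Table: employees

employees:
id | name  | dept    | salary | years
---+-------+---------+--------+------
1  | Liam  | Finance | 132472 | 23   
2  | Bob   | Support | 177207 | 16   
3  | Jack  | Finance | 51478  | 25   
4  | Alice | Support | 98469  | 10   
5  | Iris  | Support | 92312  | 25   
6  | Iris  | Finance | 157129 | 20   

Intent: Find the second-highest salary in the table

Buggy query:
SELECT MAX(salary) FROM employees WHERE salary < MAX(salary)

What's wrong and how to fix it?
Bug: MAX(salary) on the right of the comparison is an aggregate-in-WHERE error

Fix: Compute the overall MAX in a subquery, then take MAX of rows below it

Corrected query:
SELECT MAX(salary) FROM employees WHERE salary < (SELECT MAX(salary) FROM employees)

Result:
MAX(salary)
-----------
157129     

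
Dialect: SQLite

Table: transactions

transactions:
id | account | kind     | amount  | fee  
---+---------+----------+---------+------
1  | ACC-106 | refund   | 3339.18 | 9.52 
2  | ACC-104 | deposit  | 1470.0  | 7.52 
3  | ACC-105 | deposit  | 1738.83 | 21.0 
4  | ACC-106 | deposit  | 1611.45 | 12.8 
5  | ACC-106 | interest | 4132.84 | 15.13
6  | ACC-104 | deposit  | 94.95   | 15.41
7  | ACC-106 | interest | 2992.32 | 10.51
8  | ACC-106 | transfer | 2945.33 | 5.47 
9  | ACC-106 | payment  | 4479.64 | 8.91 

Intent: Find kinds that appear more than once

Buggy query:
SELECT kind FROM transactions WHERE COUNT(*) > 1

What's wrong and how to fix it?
Bug: WHERE can't reference COUNT(*); aggregates are computed after WHERE

Fix: Group first, then use HAVING for the count condition

Corrected query:
SELECT kind FROM transactions GROUP BY kind HAVING COUNT(*) > 1

Result:
kind    
--------
deposit 
interest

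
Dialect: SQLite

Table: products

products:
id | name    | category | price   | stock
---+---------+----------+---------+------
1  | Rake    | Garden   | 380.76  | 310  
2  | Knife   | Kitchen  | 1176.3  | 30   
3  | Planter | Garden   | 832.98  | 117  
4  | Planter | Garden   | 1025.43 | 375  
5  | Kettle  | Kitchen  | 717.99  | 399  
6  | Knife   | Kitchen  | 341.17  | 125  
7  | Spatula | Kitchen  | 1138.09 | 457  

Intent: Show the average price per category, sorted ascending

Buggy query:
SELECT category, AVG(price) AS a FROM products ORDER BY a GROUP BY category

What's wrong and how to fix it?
Bug: GROUP BY must precede ORDER BY

Fix: Move ORDER BY to the end, after GROUP BY

Corrected query:
SELECT category, AVG(price) AS a FROM products GROUP BY category ORDER BY a

Result:
category | a       
---------+---------
Garden   | 746.39  
Kitchen  | 843.3875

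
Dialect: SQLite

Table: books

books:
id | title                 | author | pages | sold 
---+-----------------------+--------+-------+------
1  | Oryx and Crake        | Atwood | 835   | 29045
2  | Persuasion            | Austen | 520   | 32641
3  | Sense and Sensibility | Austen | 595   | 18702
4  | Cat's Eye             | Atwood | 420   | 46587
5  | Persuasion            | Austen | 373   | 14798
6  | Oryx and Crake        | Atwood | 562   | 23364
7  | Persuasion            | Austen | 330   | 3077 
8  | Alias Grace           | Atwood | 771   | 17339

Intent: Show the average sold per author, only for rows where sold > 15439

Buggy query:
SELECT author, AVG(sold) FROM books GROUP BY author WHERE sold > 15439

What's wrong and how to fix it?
Bug: WHERE cannot follow GROUP BY

Fix: Move the WHERE clause before GROUP BY

Corrected query:
SELECT author, AVG(sold) FROM books WHERE sold > 15439 GROUP BY author

Result:
author | AVG(sold)
-------+----------
Atwood | 29083.75 
Austen | 25671.5  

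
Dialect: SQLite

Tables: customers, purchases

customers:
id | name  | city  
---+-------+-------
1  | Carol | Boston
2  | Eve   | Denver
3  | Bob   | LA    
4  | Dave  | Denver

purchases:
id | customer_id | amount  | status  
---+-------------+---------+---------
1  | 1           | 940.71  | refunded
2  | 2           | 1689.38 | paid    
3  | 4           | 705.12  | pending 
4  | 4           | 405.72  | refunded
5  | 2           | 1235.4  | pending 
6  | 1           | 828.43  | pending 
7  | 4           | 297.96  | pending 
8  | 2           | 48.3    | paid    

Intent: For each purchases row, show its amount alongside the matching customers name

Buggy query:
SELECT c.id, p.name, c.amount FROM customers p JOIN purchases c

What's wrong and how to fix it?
Bug: JOIN with no ON clause produces a cartesian product; every purchases row pairs with every customers row

Fix: Specify the join condition linking the foreign key to the parent id

Corrected query:
SELECT c.id, p.name, c.amount FROM customers p JOIN purchases c ON c.customer_id = p.id

Result:
id | name  | amount 
---+-------+--------
1  | Carol | 940.71 
2  | Eve   | 1689.38
3  | Dave  | 705.12 
4  | Dave  | 405.72 
5  | Eve   | 1235.4 
6  | Carol | 828.43 
7  | Dave  | 297.96 
8  | Eve   | 48.3   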